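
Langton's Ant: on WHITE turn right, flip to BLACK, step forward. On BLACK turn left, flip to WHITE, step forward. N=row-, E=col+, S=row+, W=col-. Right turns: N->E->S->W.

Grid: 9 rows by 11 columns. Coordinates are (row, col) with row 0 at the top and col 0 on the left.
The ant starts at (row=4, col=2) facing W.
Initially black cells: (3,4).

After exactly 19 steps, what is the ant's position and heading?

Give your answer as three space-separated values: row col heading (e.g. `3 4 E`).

Step 1: on WHITE (4,2): turn R to N, flip to black, move to (3,2). |black|=2
Step 2: on WHITE (3,2): turn R to E, flip to black, move to (3,3). |black|=3
Step 3: on WHITE (3,3): turn R to S, flip to black, move to (4,3). |black|=4
Step 4: on WHITE (4,3): turn R to W, flip to black, move to (4,2). |black|=5
Step 5: on BLACK (4,2): turn L to S, flip to white, move to (5,2). |black|=4
Step 6: on WHITE (5,2): turn R to W, flip to black, move to (5,1). |black|=5
Step 7: on WHITE (5,1): turn R to N, flip to black, move to (4,1). |black|=6
Step 8: on WHITE (4,1): turn R to E, flip to black, move to (4,2). |black|=7
Step 9: on WHITE (4,2): turn R to S, flip to black, move to (5,2). |black|=8
Step 10: on BLACK (5,2): turn L to E, flip to white, move to (5,3). |black|=7
Step 11: on WHITE (5,3): turn R to S, flip to black, move to (6,3). |black|=8
Step 12: on WHITE (6,3): turn R to W, flip to black, move to (6,2). |black|=9
Step 13: on WHITE (6,2): turn R to N, flip to black, move to (5,2). |black|=10
Step 14: on WHITE (5,2): turn R to E, flip to black, move to (5,3). |black|=11
Step 15: on BLACK (5,3): turn L to N, flip to white, move to (4,3). |black|=10
Step 16: on BLACK (4,3): turn L to W, flip to white, move to (4,2). |black|=9
Step 17: on BLACK (4,2): turn L to S, flip to white, move to (5,2). |black|=8
Step 18: on BLACK (5,2): turn L to E, flip to white, move to (5,3). |black|=7
Step 19: on WHITE (5,3): turn R to S, flip to black, move to (6,3). |black|=8

Answer: 6 3 S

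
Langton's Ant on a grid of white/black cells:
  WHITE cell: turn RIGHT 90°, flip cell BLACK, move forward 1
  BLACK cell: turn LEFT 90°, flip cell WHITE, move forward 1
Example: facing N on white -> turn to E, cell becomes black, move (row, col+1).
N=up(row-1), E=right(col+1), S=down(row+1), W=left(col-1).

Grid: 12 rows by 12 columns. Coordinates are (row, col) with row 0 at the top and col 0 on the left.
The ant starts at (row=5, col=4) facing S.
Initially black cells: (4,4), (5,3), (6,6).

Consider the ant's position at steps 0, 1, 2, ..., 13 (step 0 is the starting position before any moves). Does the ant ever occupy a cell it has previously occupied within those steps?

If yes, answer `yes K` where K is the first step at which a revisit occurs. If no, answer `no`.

Step 1: on WHITE (5,4): turn R to W, flip to black, move to (5,3). |black|=4 — new cell
Step 2: on BLACK (5,3): turn L to S, flip to white, move to (6,3). |black|=3 — new cell
Step 3: on WHITE (6,3): turn R to W, flip to black, move to (6,2). |black|=4 — new cell
Step 4: on WHITE (6,2): turn R to N, flip to black, move to (5,2). |black|=5 — new cell
Step 5: on WHITE (5,2): turn R to E, flip to black, move to (5,3). |black|=6 — REVISIT

Answer: yes 5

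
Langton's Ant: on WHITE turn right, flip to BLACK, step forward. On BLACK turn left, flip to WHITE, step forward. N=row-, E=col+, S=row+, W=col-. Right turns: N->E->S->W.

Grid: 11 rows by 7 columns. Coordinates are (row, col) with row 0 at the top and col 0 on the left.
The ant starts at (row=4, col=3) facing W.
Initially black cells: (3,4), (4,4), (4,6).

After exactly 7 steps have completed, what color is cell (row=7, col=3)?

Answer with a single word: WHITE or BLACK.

Answer: WHITE

Derivation:
Step 1: on WHITE (4,3): turn R to N, flip to black, move to (3,3). |black|=4
Step 2: on WHITE (3,3): turn R to E, flip to black, move to (3,4). |black|=5
Step 3: on BLACK (3,4): turn L to N, flip to white, move to (2,4). |black|=4
Step 4: on WHITE (2,4): turn R to E, flip to black, move to (2,5). |black|=5
Step 5: on WHITE (2,5): turn R to S, flip to black, move to (3,5). |black|=6
Step 6: on WHITE (3,5): turn R to W, flip to black, move to (3,4). |black|=7
Step 7: on WHITE (3,4): turn R to N, flip to black, move to (2,4). |black|=8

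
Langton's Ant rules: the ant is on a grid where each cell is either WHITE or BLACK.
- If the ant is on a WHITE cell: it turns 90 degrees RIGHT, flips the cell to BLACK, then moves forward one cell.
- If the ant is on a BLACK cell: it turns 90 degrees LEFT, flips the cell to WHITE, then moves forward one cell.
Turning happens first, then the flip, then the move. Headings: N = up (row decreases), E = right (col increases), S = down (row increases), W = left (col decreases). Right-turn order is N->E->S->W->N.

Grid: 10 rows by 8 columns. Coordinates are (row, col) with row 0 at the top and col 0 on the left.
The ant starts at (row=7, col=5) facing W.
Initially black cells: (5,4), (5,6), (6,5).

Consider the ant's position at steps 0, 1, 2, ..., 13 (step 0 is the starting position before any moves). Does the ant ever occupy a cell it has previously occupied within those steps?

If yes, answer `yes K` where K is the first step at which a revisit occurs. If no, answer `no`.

Step 1: on WHITE (7,5): turn R to N, flip to black, move to (6,5). |black|=4 — new cell
Step 2: on BLACK (6,5): turn L to W, flip to white, move to (6,4). |black|=3 — new cell
Step 3: on WHITE (6,4): turn R to N, flip to black, move to (5,4). |black|=4 — new cell
Step 4: on BLACK (5,4): turn L to W, flip to white, move to (5,3). |black|=3 — new cell
Step 5: on WHITE (5,3): turn R to N, flip to black, move to (4,3). |black|=4 — new cell
Step 6: on WHITE (4,3): turn R to E, flip to black, move to (4,4). |black|=5 — new cell
Step 7: on WHITE (4,4): turn R to S, flip to black, move to (5,4). |black|=6 — REVISIT

Answer: yes 7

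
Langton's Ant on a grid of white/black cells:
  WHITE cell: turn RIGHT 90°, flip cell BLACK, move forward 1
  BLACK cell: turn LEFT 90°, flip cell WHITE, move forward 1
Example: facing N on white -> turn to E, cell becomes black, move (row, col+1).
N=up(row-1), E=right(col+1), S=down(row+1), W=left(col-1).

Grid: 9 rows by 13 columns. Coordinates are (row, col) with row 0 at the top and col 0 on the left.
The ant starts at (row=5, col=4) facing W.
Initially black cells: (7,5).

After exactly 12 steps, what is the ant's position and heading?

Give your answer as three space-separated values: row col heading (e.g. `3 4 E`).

Step 1: on WHITE (5,4): turn R to N, flip to black, move to (4,4). |black|=2
Step 2: on WHITE (4,4): turn R to E, flip to black, move to (4,5). |black|=3
Step 3: on WHITE (4,5): turn R to S, flip to black, move to (5,5). |black|=4
Step 4: on WHITE (5,5): turn R to W, flip to black, move to (5,4). |black|=5
Step 5: on BLACK (5,4): turn L to S, flip to white, move to (6,4). |black|=4
Step 6: on WHITE (6,4): turn R to W, flip to black, move to (6,3). |black|=5
Step 7: on WHITE (6,3): turn R to N, flip to black, move to (5,3). |black|=6
Step 8: on WHITE (5,3): turn R to E, flip to black, move to (5,4). |black|=7
Step 9: on WHITE (5,4): turn R to S, flip to black, move to (6,4). |black|=8
Step 10: on BLACK (6,4): turn L to E, flip to white, move to (6,5). |black|=7
Step 11: on WHITE (6,5): turn R to S, flip to black, move to (7,5). |black|=8
Step 12: on BLACK (7,5): turn L to E, flip to white, move to (7,6). |black|=7

Answer: 7 6 E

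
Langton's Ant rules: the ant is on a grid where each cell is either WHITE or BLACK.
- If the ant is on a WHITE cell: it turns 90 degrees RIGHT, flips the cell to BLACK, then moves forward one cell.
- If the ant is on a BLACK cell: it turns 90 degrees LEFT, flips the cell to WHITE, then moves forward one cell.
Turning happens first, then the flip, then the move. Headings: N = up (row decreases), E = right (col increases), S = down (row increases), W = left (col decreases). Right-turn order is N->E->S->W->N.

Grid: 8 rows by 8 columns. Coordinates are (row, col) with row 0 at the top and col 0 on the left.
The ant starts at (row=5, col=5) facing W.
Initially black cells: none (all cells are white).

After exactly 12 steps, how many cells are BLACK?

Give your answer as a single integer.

Step 1: on WHITE (5,5): turn R to N, flip to black, move to (4,5). |black|=1
Step 2: on WHITE (4,5): turn R to E, flip to black, move to (4,6). |black|=2
Step 3: on WHITE (4,6): turn R to S, flip to black, move to (5,6). |black|=3
Step 4: on WHITE (5,6): turn R to W, flip to black, move to (5,5). |black|=4
Step 5: on BLACK (5,5): turn L to S, flip to white, move to (6,5). |black|=3
Step 6: on WHITE (6,5): turn R to W, flip to black, move to (6,4). |black|=4
Step 7: on WHITE (6,4): turn R to N, flip to black, move to (5,4). |black|=5
Step 8: on WHITE (5,4): turn R to E, flip to black, move to (5,5). |black|=6
Step 9: on WHITE (5,5): turn R to S, flip to black, move to (6,5). |black|=7
Step 10: on BLACK (6,5): turn L to E, flip to white, move to (6,6). |black|=6
Step 11: on WHITE (6,6): turn R to S, flip to black, move to (7,6). |black|=7
Step 12: on WHITE (7,6): turn R to W, flip to black, move to (7,5). |black|=8

Answer: 8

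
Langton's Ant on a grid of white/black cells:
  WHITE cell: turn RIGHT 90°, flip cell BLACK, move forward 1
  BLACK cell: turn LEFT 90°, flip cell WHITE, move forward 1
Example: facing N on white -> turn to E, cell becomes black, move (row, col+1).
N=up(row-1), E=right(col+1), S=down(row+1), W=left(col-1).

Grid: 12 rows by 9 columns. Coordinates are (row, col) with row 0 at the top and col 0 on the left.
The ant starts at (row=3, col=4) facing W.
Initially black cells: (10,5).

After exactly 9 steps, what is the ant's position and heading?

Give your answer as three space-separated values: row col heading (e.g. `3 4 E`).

Answer: 4 4 S

Derivation:
Step 1: on WHITE (3,4): turn R to N, flip to black, move to (2,4). |black|=2
Step 2: on WHITE (2,4): turn R to E, flip to black, move to (2,5). |black|=3
Step 3: on WHITE (2,5): turn R to S, flip to black, move to (3,5). |black|=4
Step 4: on WHITE (3,5): turn R to W, flip to black, move to (3,4). |black|=5
Step 5: on BLACK (3,4): turn L to S, flip to white, move to (4,4). |black|=4
Step 6: on WHITE (4,4): turn R to W, flip to black, move to (4,3). |black|=5
Step 7: on WHITE (4,3): turn R to N, flip to black, move to (3,3). |black|=6
Step 8: on WHITE (3,3): turn R to E, flip to black, move to (3,4). |black|=7
Step 9: on WHITE (3,4): turn R to S, flip to black, move to (4,4). |black|=8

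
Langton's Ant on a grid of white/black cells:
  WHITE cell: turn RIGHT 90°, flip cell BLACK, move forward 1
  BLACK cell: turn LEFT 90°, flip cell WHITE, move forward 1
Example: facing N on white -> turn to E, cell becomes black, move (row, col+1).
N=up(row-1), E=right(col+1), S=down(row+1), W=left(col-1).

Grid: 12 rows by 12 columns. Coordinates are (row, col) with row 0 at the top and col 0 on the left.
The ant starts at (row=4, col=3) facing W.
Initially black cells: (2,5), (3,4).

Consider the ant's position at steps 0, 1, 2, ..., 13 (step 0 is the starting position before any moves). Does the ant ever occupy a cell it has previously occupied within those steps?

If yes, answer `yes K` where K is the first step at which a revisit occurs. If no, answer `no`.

Answer: yes 8

Derivation:
Step 1: on WHITE (4,3): turn R to N, flip to black, move to (3,3). |black|=3 — new cell
Step 2: on WHITE (3,3): turn R to E, flip to black, move to (3,4). |black|=4 — new cell
Step 3: on BLACK (3,4): turn L to N, flip to white, move to (2,4). |black|=3 — new cell
Step 4: on WHITE (2,4): turn R to E, flip to black, move to (2,5). |black|=4 — new cell
Step 5: on BLACK (2,5): turn L to N, flip to white, move to (1,5). |black|=3 — new cell
Step 6: on WHITE (1,5): turn R to E, flip to black, move to (1,6). |black|=4 — new cell
Step 7: on WHITE (1,6): turn R to S, flip to black, move to (2,6). |black|=5 — new cell
Step 8: on WHITE (2,6): turn R to W, flip to black, move to (2,5). |black|=6 — REVISIT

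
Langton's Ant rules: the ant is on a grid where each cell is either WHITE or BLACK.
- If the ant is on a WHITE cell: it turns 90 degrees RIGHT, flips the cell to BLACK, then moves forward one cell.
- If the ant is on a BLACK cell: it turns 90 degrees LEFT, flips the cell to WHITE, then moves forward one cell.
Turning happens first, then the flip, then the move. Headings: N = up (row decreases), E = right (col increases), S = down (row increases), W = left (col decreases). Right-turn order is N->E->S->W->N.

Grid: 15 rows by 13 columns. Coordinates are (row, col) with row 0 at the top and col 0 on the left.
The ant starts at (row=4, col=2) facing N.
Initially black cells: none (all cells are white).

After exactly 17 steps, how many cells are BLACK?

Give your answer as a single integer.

Answer: 7

Derivation:
Step 1: on WHITE (4,2): turn R to E, flip to black, move to (4,3). |black|=1
Step 2: on WHITE (4,3): turn R to S, flip to black, move to (5,3). |black|=2
Step 3: on WHITE (5,3): turn R to W, flip to black, move to (5,2). |black|=3
Step 4: on WHITE (5,2): turn R to N, flip to black, move to (4,2). |black|=4
Step 5: on BLACK (4,2): turn L to W, flip to white, move to (4,1). |black|=3
Step 6: on WHITE (4,1): turn R to N, flip to black, move to (3,1). |black|=4
Step 7: on WHITE (3,1): turn R to E, flip to black, move to (3,2). |black|=5
Step 8: on WHITE (3,2): turn R to S, flip to black, move to (4,2). |black|=6
Step 9: on WHITE (4,2): turn R to W, flip to black, move to (4,1). |black|=7
Step 10: on BLACK (4,1): turn L to S, flip to white, move to (5,1). |black|=6
Step 11: on WHITE (5,1): turn R to W, flip to black, move to (5,0). |black|=7
Step 12: on WHITE (5,0): turn R to N, flip to black, move to (4,0). |black|=8
Step 13: on WHITE (4,0): turn R to E, flip to black, move to (4,1). |black|=9
Step 14: on WHITE (4,1): turn R to S, flip to black, move to (5,1). |black|=10
Step 15: on BLACK (5,1): turn L to E, flip to white, move to (5,2). |black|=9
Step 16: on BLACK (5,2): turn L to N, flip to white, move to (4,2). |black|=8
Step 17: on BLACK (4,2): turn L to W, flip to white, move to (4,1). |black|=7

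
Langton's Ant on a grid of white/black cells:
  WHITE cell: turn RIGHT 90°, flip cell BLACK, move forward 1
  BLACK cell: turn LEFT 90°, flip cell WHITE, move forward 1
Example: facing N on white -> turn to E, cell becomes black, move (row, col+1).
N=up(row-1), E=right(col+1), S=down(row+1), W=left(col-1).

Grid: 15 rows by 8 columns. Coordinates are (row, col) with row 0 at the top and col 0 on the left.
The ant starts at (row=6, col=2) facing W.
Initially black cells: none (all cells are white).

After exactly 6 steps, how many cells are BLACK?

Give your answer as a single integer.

Answer: 4

Derivation:
Step 1: on WHITE (6,2): turn R to N, flip to black, move to (5,2). |black|=1
Step 2: on WHITE (5,2): turn R to E, flip to black, move to (5,3). |black|=2
Step 3: on WHITE (5,3): turn R to S, flip to black, move to (6,3). |black|=3
Step 4: on WHITE (6,3): turn R to W, flip to black, move to (6,2). |black|=4
Step 5: on BLACK (6,2): turn L to S, flip to white, move to (7,2). |black|=3
Step 6: on WHITE (7,2): turn R to W, flip to black, move to (7,1). |black|=4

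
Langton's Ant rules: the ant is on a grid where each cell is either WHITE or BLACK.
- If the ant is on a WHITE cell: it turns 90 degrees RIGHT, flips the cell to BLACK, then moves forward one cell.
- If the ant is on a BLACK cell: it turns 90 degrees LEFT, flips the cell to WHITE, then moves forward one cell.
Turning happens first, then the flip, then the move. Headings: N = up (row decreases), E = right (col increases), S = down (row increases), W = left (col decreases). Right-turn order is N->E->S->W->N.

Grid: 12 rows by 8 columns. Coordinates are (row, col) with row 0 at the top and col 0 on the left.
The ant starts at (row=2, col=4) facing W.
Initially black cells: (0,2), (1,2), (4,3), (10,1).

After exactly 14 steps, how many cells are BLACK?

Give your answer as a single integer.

Step 1: on WHITE (2,4): turn R to N, flip to black, move to (1,4). |black|=5
Step 2: on WHITE (1,4): turn R to E, flip to black, move to (1,5). |black|=6
Step 3: on WHITE (1,5): turn R to S, flip to black, move to (2,5). |black|=7
Step 4: on WHITE (2,5): turn R to W, flip to black, move to (2,4). |black|=8
Step 5: on BLACK (2,4): turn L to S, flip to white, move to (3,4). |black|=7
Step 6: on WHITE (3,4): turn R to W, flip to black, move to (3,3). |black|=8
Step 7: on WHITE (3,3): turn R to N, flip to black, move to (2,3). |black|=9
Step 8: on WHITE (2,3): turn R to E, flip to black, move to (2,4). |black|=10
Step 9: on WHITE (2,4): turn R to S, flip to black, move to (3,4). |black|=11
Step 10: on BLACK (3,4): turn L to E, flip to white, move to (3,5). |black|=10
Step 11: on WHITE (3,5): turn R to S, flip to black, move to (4,5). |black|=11
Step 12: on WHITE (4,5): turn R to W, flip to black, move to (4,4). |black|=12
Step 13: on WHITE (4,4): turn R to N, flip to black, move to (3,4). |black|=13
Step 14: on WHITE (3,4): turn R to E, flip to black, move to (3,5). |black|=14

Answer: 14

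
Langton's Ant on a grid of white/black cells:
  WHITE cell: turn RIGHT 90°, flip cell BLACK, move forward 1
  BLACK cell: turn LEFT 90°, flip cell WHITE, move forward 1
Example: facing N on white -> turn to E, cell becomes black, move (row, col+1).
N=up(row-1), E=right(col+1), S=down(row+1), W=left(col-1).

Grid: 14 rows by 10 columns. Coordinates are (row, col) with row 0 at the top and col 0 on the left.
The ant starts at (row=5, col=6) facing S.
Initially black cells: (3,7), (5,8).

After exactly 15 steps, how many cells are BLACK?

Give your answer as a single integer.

Step 1: on WHITE (5,6): turn R to W, flip to black, move to (5,5). |black|=3
Step 2: on WHITE (5,5): turn R to N, flip to black, move to (4,5). |black|=4
Step 3: on WHITE (4,5): turn R to E, flip to black, move to (4,6). |black|=5
Step 4: on WHITE (4,6): turn R to S, flip to black, move to (5,6). |black|=6
Step 5: on BLACK (5,6): turn L to E, flip to white, move to (5,7). |black|=5
Step 6: on WHITE (5,7): turn R to S, flip to black, move to (6,7). |black|=6
Step 7: on WHITE (6,7): turn R to W, flip to black, move to (6,6). |black|=7
Step 8: on WHITE (6,6): turn R to N, flip to black, move to (5,6). |black|=8
Step 9: on WHITE (5,6): turn R to E, flip to black, move to (5,7). |black|=9
Step 10: on BLACK (5,7): turn L to N, flip to white, move to (4,7). |black|=8
Step 11: on WHITE (4,7): turn R to E, flip to black, move to (4,8). |black|=9
Step 12: on WHITE (4,8): turn R to S, flip to black, move to (5,8). |black|=10
Step 13: on BLACK (5,8): turn L to E, flip to white, move to (5,9). |black|=9
Step 14: on WHITE (5,9): turn R to S, flip to black, move to (6,9). |black|=10
Step 15: on WHITE (6,9): turn R to W, flip to black, move to (6,8). |black|=11

Answer: 11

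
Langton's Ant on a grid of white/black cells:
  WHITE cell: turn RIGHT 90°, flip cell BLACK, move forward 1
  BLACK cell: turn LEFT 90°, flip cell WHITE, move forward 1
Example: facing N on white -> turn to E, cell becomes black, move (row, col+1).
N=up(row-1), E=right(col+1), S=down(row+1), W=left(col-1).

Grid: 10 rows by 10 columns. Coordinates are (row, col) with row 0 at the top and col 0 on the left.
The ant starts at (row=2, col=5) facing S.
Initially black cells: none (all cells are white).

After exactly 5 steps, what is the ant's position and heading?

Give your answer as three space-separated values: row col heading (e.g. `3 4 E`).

Answer: 2 6 E

Derivation:
Step 1: on WHITE (2,5): turn R to W, flip to black, move to (2,4). |black|=1
Step 2: on WHITE (2,4): turn R to N, flip to black, move to (1,4). |black|=2
Step 3: on WHITE (1,4): turn R to E, flip to black, move to (1,5). |black|=3
Step 4: on WHITE (1,5): turn R to S, flip to black, move to (2,5). |black|=4
Step 5: on BLACK (2,5): turn L to E, flip to white, move to (2,6). |black|=3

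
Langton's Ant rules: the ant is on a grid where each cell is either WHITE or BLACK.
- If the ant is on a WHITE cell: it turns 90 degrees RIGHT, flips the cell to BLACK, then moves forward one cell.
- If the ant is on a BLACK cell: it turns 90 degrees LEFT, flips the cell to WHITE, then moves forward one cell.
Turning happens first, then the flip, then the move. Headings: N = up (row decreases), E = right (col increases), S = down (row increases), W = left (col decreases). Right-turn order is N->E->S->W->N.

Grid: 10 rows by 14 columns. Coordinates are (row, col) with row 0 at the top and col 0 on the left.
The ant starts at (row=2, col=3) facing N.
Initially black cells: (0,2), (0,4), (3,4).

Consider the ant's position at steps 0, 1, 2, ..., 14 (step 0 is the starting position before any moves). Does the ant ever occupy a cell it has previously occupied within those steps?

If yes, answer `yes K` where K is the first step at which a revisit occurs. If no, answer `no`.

Step 1: on WHITE (2,3): turn R to E, flip to black, move to (2,4). |black|=4 — new cell
Step 2: on WHITE (2,4): turn R to S, flip to black, move to (3,4). |black|=5 — new cell
Step 3: on BLACK (3,4): turn L to E, flip to white, move to (3,5). |black|=4 — new cell
Step 4: on WHITE (3,5): turn R to S, flip to black, move to (4,5). |black|=5 — new cell
Step 5: on WHITE (4,5): turn R to W, flip to black, move to (4,4). |black|=6 — new cell
Step 6: on WHITE (4,4): turn R to N, flip to black, move to (3,4). |black|=7 — REVISIT

Answer: yes 6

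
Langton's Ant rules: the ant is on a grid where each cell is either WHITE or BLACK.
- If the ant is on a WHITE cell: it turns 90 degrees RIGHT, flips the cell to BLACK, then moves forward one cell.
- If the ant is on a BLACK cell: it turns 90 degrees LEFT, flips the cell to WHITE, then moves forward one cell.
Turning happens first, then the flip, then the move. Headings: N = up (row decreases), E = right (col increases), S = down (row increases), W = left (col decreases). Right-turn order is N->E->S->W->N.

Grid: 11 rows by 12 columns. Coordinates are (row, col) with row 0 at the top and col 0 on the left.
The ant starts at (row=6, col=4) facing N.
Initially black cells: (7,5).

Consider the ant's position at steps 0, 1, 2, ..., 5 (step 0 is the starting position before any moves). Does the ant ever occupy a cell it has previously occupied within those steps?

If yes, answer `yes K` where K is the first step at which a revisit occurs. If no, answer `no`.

Step 1: on WHITE (6,4): turn R to E, flip to black, move to (6,5). |black|=2 — new cell
Step 2: on WHITE (6,5): turn R to S, flip to black, move to (7,5). |black|=3 — new cell
Step 3: on BLACK (7,5): turn L to E, flip to white, move to (7,6). |black|=2 — new cell
Step 4: on WHITE (7,6): turn R to S, flip to black, move to (8,6). |black|=3 — new cell
Step 5: on WHITE (8,6): turn R to W, flip to black, move to (8,5). |black|=4 — new cell
No revisit within 5 steps.

Answer: no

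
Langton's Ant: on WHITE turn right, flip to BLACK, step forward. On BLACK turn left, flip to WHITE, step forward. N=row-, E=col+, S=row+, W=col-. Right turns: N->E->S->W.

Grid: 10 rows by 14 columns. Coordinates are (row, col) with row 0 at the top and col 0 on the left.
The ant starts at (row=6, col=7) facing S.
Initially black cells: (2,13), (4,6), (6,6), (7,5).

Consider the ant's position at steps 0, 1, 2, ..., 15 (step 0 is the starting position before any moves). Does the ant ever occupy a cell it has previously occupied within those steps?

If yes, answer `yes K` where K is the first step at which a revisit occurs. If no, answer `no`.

Step 1: on WHITE (6,7): turn R to W, flip to black, move to (6,6). |black|=5 — new cell
Step 2: on BLACK (6,6): turn L to S, flip to white, move to (7,6). |black|=4 — new cell
Step 3: on WHITE (7,6): turn R to W, flip to black, move to (7,5). |black|=5 — new cell
Step 4: on BLACK (7,5): turn L to S, flip to white, move to (8,5). |black|=4 — new cell
Step 5: on WHITE (8,5): turn R to W, flip to black, move to (8,4). |black|=5 — new cell
Step 6: on WHITE (8,4): turn R to N, flip to black, move to (7,4). |black|=6 — new cell
Step 7: on WHITE (7,4): turn R to E, flip to black, move to (7,5). |black|=7 — REVISIT

Answer: yes 7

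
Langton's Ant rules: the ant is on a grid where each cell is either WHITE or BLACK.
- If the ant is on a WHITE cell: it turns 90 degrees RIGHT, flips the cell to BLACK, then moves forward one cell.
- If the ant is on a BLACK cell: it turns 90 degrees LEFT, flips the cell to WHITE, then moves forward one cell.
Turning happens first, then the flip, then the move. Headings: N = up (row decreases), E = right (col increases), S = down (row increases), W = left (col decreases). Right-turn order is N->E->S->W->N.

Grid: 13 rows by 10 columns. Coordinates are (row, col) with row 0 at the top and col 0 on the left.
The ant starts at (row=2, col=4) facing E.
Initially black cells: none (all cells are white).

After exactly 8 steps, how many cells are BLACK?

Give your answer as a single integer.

Step 1: on WHITE (2,4): turn R to S, flip to black, move to (3,4). |black|=1
Step 2: on WHITE (3,4): turn R to W, flip to black, move to (3,3). |black|=2
Step 3: on WHITE (3,3): turn R to N, flip to black, move to (2,3). |black|=3
Step 4: on WHITE (2,3): turn R to E, flip to black, move to (2,4). |black|=4
Step 5: on BLACK (2,4): turn L to N, flip to white, move to (1,4). |black|=3
Step 6: on WHITE (1,4): turn R to E, flip to black, move to (1,5). |black|=4
Step 7: on WHITE (1,5): turn R to S, flip to black, move to (2,5). |black|=5
Step 8: on WHITE (2,5): turn R to W, flip to black, move to (2,4). |black|=6

Answer: 6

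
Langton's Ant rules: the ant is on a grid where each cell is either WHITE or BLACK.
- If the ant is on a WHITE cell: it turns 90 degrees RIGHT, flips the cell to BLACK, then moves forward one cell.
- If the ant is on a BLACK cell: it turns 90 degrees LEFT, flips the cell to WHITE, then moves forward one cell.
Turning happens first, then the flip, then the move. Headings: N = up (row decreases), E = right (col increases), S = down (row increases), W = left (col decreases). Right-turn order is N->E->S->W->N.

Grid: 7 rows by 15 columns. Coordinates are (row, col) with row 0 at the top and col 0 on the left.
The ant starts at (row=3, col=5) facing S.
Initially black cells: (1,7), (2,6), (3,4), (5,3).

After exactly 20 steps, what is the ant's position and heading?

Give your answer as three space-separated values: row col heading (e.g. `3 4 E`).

Step 1: on WHITE (3,5): turn R to W, flip to black, move to (3,4). |black|=5
Step 2: on BLACK (3,4): turn L to S, flip to white, move to (4,4). |black|=4
Step 3: on WHITE (4,4): turn R to W, flip to black, move to (4,3). |black|=5
Step 4: on WHITE (4,3): turn R to N, flip to black, move to (3,3). |black|=6
Step 5: on WHITE (3,3): turn R to E, flip to black, move to (3,4). |black|=7
Step 6: on WHITE (3,4): turn R to S, flip to black, move to (4,4). |black|=8
Step 7: on BLACK (4,4): turn L to E, flip to white, move to (4,5). |black|=7
Step 8: on WHITE (4,5): turn R to S, flip to black, move to (5,5). |black|=8
Step 9: on WHITE (5,5): turn R to W, flip to black, move to (5,4). |black|=9
Step 10: on WHITE (5,4): turn R to N, flip to black, move to (4,4). |black|=10
Step 11: on WHITE (4,4): turn R to E, flip to black, move to (4,5). |black|=11
Step 12: on BLACK (4,5): turn L to N, flip to white, move to (3,5). |black|=10
Step 13: on BLACK (3,5): turn L to W, flip to white, move to (3,4). |black|=9
Step 14: on BLACK (3,4): turn L to S, flip to white, move to (4,4). |black|=8
Step 15: on BLACK (4,4): turn L to E, flip to white, move to (4,5). |black|=7
Step 16: on WHITE (4,5): turn R to S, flip to black, move to (5,5). |black|=8
Step 17: on BLACK (5,5): turn L to E, flip to white, move to (5,6). |black|=7
Step 18: on WHITE (5,6): turn R to S, flip to black, move to (6,6). |black|=8
Step 19: on WHITE (6,6): turn R to W, flip to black, move to (6,5). |black|=9
Step 20: on WHITE (6,5): turn R to N, flip to black, move to (5,5). |black|=10

Answer: 5 5 N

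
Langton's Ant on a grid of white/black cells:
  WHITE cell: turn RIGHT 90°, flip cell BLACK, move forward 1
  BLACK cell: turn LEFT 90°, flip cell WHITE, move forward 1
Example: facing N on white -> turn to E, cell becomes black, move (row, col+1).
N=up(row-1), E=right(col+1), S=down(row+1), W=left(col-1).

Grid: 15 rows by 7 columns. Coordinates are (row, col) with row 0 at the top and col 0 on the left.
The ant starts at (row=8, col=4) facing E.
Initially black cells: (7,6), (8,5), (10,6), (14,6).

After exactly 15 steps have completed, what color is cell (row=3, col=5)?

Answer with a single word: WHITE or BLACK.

Answer: WHITE

Derivation:
Step 1: on WHITE (8,4): turn R to S, flip to black, move to (9,4). |black|=5
Step 2: on WHITE (9,4): turn R to W, flip to black, move to (9,3). |black|=6
Step 3: on WHITE (9,3): turn R to N, flip to black, move to (8,3). |black|=7
Step 4: on WHITE (8,3): turn R to E, flip to black, move to (8,4). |black|=8
Step 5: on BLACK (8,4): turn L to N, flip to white, move to (7,4). |black|=7
Step 6: on WHITE (7,4): turn R to E, flip to black, move to (7,5). |black|=8
Step 7: on WHITE (7,5): turn R to S, flip to black, move to (8,5). |black|=9
Step 8: on BLACK (8,5): turn L to E, flip to white, move to (8,6). |black|=8
Step 9: on WHITE (8,6): turn R to S, flip to black, move to (9,6). |black|=9
Step 10: on WHITE (9,6): turn R to W, flip to black, move to (9,5). |black|=10
Step 11: on WHITE (9,5): turn R to N, flip to black, move to (8,5). |black|=11
Step 12: on WHITE (8,5): turn R to E, flip to black, move to (8,6). |black|=12
Step 13: on BLACK (8,6): turn L to N, flip to white, move to (7,6). |black|=11
Step 14: on BLACK (7,6): turn L to W, flip to white, move to (7,5). |black|=10
Step 15: on BLACK (7,5): turn L to S, flip to white, move to (8,5). |black|=9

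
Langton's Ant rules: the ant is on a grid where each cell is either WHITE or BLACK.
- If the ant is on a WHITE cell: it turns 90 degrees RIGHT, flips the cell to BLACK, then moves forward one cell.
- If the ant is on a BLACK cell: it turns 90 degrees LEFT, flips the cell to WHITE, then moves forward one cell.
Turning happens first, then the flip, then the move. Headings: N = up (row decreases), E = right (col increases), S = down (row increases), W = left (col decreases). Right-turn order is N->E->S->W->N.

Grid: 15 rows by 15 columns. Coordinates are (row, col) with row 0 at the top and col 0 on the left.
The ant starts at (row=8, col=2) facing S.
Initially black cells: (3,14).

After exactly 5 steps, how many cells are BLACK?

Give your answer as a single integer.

Step 1: on WHITE (8,2): turn R to W, flip to black, move to (8,1). |black|=2
Step 2: on WHITE (8,1): turn R to N, flip to black, move to (7,1). |black|=3
Step 3: on WHITE (7,1): turn R to E, flip to black, move to (7,2). |black|=4
Step 4: on WHITE (7,2): turn R to S, flip to black, move to (8,2). |black|=5
Step 5: on BLACK (8,2): turn L to E, flip to white, move to (8,3). |black|=4

Answer: 4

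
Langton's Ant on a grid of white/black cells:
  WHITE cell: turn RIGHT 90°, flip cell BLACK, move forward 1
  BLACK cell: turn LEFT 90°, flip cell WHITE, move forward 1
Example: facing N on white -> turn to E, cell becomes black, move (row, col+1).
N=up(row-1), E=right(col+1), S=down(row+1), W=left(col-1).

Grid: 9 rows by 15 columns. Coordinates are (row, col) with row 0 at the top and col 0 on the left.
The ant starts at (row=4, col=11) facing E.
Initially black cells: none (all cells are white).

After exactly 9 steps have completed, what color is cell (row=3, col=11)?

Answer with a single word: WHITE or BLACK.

Answer: BLACK

Derivation:
Step 1: on WHITE (4,11): turn R to S, flip to black, move to (5,11). |black|=1
Step 2: on WHITE (5,11): turn R to W, flip to black, move to (5,10). |black|=2
Step 3: on WHITE (5,10): turn R to N, flip to black, move to (4,10). |black|=3
Step 4: on WHITE (4,10): turn R to E, flip to black, move to (4,11). |black|=4
Step 5: on BLACK (4,11): turn L to N, flip to white, move to (3,11). |black|=3
Step 6: on WHITE (3,11): turn R to E, flip to black, move to (3,12). |black|=4
Step 7: on WHITE (3,12): turn R to S, flip to black, move to (4,12). |black|=5
Step 8: on WHITE (4,12): turn R to W, flip to black, move to (4,11). |black|=6
Step 9: on WHITE (4,11): turn R to N, flip to black, move to (3,11). |black|=7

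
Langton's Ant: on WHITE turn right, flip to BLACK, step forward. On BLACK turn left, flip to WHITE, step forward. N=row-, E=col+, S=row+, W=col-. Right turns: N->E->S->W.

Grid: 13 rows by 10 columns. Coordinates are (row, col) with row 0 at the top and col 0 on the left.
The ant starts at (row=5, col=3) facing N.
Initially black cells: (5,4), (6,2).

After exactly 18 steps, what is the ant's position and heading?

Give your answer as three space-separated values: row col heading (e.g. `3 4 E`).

Answer: 2 2 N

Derivation:
Step 1: on WHITE (5,3): turn R to E, flip to black, move to (5,4). |black|=3
Step 2: on BLACK (5,4): turn L to N, flip to white, move to (4,4). |black|=2
Step 3: on WHITE (4,4): turn R to E, flip to black, move to (4,5). |black|=3
Step 4: on WHITE (4,5): turn R to S, flip to black, move to (5,5). |black|=4
Step 5: on WHITE (5,5): turn R to W, flip to black, move to (5,4). |black|=5
Step 6: on WHITE (5,4): turn R to N, flip to black, move to (4,4). |black|=6
Step 7: on BLACK (4,4): turn L to W, flip to white, move to (4,3). |black|=5
Step 8: on WHITE (4,3): turn R to N, flip to black, move to (3,3). |black|=6
Step 9: on WHITE (3,3): turn R to E, flip to black, move to (3,4). |black|=7
Step 10: on WHITE (3,4): turn R to S, flip to black, move to (4,4). |black|=8
Step 11: on WHITE (4,4): turn R to W, flip to black, move to (4,3). |black|=9
Step 12: on BLACK (4,3): turn L to S, flip to white, move to (5,3). |black|=8
Step 13: on BLACK (5,3): turn L to E, flip to white, move to (5,4). |black|=7
Step 14: on BLACK (5,4): turn L to N, flip to white, move to (4,4). |black|=6
Step 15: on BLACK (4,4): turn L to W, flip to white, move to (4,3). |black|=5
Step 16: on WHITE (4,3): turn R to N, flip to black, move to (3,3). |black|=6
Step 17: on BLACK (3,3): turn L to W, flip to white, move to (3,2). |black|=5
Step 18: on WHITE (3,2): turn R to N, flip to black, move to (2,2). |black|=6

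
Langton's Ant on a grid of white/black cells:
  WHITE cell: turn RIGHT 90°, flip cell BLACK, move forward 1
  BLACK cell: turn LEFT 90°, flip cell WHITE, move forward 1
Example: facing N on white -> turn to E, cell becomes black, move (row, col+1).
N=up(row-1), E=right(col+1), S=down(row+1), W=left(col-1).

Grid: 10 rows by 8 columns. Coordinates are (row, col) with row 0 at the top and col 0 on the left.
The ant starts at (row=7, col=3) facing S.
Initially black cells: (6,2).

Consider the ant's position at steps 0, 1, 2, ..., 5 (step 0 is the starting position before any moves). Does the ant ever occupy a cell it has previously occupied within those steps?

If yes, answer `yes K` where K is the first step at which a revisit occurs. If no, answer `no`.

Step 1: on WHITE (7,3): turn R to W, flip to black, move to (7,2). |black|=2 — new cell
Step 2: on WHITE (7,2): turn R to N, flip to black, move to (6,2). |black|=3 — new cell
Step 3: on BLACK (6,2): turn L to W, flip to white, move to (6,1). |black|=2 — new cell
Step 4: on WHITE (6,1): turn R to N, flip to black, move to (5,1). |black|=3 — new cell
Step 5: on WHITE (5,1): turn R to E, flip to black, move to (5,2). |black|=4 — new cell
No revisit within 5 steps.

Answer: no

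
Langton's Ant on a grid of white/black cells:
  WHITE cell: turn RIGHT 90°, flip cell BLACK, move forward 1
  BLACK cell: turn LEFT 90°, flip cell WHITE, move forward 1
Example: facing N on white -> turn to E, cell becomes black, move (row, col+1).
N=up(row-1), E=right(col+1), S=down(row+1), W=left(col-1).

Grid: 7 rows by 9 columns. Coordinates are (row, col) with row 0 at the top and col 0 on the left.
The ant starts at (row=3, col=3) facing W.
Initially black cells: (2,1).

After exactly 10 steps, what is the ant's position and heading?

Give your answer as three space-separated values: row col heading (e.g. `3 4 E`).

Step 1: on WHITE (3,3): turn R to N, flip to black, move to (2,3). |black|=2
Step 2: on WHITE (2,3): turn R to E, flip to black, move to (2,4). |black|=3
Step 3: on WHITE (2,4): turn R to S, flip to black, move to (3,4). |black|=4
Step 4: on WHITE (3,4): turn R to W, flip to black, move to (3,3). |black|=5
Step 5: on BLACK (3,3): turn L to S, flip to white, move to (4,3). |black|=4
Step 6: on WHITE (4,3): turn R to W, flip to black, move to (4,2). |black|=5
Step 7: on WHITE (4,2): turn R to N, flip to black, move to (3,2). |black|=6
Step 8: on WHITE (3,2): turn R to E, flip to black, move to (3,3). |black|=7
Step 9: on WHITE (3,3): turn R to S, flip to black, move to (4,3). |black|=8
Step 10: on BLACK (4,3): turn L to E, flip to white, move to (4,4). |black|=7

Answer: 4 4 E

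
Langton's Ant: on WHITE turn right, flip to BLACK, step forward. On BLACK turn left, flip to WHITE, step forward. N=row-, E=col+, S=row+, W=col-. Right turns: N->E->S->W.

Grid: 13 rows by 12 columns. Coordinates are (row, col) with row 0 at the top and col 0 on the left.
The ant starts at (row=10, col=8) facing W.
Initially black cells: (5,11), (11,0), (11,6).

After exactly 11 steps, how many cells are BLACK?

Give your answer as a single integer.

Step 1: on WHITE (10,8): turn R to N, flip to black, move to (9,8). |black|=4
Step 2: on WHITE (9,8): turn R to E, flip to black, move to (9,9). |black|=5
Step 3: on WHITE (9,9): turn R to S, flip to black, move to (10,9). |black|=6
Step 4: on WHITE (10,9): turn R to W, flip to black, move to (10,8). |black|=7
Step 5: on BLACK (10,8): turn L to S, flip to white, move to (11,8). |black|=6
Step 6: on WHITE (11,8): turn R to W, flip to black, move to (11,7). |black|=7
Step 7: on WHITE (11,7): turn R to N, flip to black, move to (10,7). |black|=8
Step 8: on WHITE (10,7): turn R to E, flip to black, move to (10,8). |black|=9
Step 9: on WHITE (10,8): turn R to S, flip to black, move to (11,8). |black|=10
Step 10: on BLACK (11,8): turn L to E, flip to white, move to (11,9). |black|=9
Step 11: on WHITE (11,9): turn R to S, flip to black, move to (12,9). |black|=10

Answer: 10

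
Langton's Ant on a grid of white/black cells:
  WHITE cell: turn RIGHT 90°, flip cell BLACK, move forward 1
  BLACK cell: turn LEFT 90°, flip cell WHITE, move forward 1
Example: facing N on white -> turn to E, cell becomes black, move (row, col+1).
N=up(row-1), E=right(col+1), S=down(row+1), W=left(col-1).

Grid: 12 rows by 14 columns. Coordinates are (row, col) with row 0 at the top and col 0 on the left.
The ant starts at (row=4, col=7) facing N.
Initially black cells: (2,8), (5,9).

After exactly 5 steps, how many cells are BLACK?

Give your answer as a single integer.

Answer: 5

Derivation:
Step 1: on WHITE (4,7): turn R to E, flip to black, move to (4,8). |black|=3
Step 2: on WHITE (4,8): turn R to S, flip to black, move to (5,8). |black|=4
Step 3: on WHITE (5,8): turn R to W, flip to black, move to (5,7). |black|=5
Step 4: on WHITE (5,7): turn R to N, flip to black, move to (4,7). |black|=6
Step 5: on BLACK (4,7): turn L to W, flip to white, move to (4,6). |black|=5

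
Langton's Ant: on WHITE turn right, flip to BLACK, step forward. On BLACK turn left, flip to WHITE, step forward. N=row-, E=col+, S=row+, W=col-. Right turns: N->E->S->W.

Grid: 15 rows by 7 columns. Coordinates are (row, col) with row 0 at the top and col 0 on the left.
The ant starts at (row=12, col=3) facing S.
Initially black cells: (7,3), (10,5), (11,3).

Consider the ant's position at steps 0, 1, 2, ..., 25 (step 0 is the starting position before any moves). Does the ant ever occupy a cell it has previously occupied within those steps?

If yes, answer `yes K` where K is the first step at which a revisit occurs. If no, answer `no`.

Answer: yes 7

Derivation:
Step 1: on WHITE (12,3): turn R to W, flip to black, move to (12,2). |black|=4 — new cell
Step 2: on WHITE (12,2): turn R to N, flip to black, move to (11,2). |black|=5 — new cell
Step 3: on WHITE (11,2): turn R to E, flip to black, move to (11,3). |black|=6 — new cell
Step 4: on BLACK (11,3): turn L to N, flip to white, move to (10,3). |black|=5 — new cell
Step 5: on WHITE (10,3): turn R to E, flip to black, move to (10,4). |black|=6 — new cell
Step 6: on WHITE (10,4): turn R to S, flip to black, move to (11,4). |black|=7 — new cell
Step 7: on WHITE (11,4): turn R to W, flip to black, move to (11,3). |black|=8 — REVISIT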